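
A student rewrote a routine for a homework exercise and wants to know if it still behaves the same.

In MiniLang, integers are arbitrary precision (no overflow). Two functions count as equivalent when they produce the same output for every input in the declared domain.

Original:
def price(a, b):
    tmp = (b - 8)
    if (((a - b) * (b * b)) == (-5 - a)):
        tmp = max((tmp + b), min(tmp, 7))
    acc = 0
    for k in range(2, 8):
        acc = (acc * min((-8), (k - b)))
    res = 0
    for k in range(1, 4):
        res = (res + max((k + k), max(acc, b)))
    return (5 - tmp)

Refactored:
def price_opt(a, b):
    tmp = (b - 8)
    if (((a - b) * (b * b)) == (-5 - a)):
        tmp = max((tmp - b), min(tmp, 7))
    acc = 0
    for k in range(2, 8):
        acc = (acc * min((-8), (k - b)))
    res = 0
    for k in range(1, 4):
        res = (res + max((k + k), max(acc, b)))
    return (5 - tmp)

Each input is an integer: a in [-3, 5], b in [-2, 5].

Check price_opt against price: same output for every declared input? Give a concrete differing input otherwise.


Evaluate both at a=-3, b=-1.
price: tmp := -9 | (((a - b) * (b * b)) == (-5 - a)): true | tmp := -9 | acc := 0 | iter k=2: | acc := 0 | iter k=3: | acc := 0 | iter k=4: | acc := 0 | iter k=5: | acc := 0 | iter k=6: | acc := 0 | iter k=7: | acc := 0 | res := 0 | iter k=1: | res := 2 | iter k=2: | res := 6 | iter k=3: | res := 12 | result 14
price_opt: tmp := -9 | (((a - b) * (b * b)) == (-5 - a)): true | tmp := -8 | acc := 0 | iter k=2: | acc := 0 | iter k=3: | acc := 0 | iter k=4: | acc := 0 | iter k=5: | acc := 0 | iter k=6: | acc := 0 | iter k=7: | acc := 0 | res := 0 | iter k=1: | res := 2 | iter k=2: | res := 6 | iter k=3: | res := 12 | result 13
14 against 13: the behavior changed.
verdict: not equivalent; witness: a=-3, b=-1


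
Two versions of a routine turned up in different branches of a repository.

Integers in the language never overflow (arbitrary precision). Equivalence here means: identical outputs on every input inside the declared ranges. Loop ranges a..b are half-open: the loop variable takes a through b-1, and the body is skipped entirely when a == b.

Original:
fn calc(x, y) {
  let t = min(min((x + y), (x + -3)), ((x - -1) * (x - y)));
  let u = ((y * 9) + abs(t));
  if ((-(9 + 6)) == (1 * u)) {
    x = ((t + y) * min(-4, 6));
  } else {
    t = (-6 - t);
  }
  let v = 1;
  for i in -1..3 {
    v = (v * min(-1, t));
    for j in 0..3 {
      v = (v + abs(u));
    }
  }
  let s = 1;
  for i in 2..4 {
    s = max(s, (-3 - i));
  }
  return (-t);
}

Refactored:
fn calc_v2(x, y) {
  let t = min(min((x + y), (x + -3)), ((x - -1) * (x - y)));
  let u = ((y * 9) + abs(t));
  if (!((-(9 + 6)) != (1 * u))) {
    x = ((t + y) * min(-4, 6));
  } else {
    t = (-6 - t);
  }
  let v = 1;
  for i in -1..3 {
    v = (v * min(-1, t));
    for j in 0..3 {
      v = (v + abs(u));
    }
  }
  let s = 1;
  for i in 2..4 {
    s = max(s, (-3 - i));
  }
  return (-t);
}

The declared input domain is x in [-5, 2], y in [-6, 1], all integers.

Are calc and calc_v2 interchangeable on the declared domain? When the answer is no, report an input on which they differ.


Differences: boolean connective usage differs; comparison usage differs — yet all 64 inputs agree.
verdict: equivalent


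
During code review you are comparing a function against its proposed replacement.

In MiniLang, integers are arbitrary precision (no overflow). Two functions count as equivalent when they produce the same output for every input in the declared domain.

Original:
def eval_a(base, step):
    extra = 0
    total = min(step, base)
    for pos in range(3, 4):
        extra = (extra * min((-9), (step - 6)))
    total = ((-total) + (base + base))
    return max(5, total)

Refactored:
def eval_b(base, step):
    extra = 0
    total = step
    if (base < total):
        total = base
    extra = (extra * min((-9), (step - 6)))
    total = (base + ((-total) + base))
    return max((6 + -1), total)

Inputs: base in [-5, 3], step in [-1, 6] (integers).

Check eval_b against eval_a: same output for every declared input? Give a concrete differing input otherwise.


Side by side, the visible changes include: arithmetic usage differs; also min/max/abs usage differs; also statement counts differ; also comparison usage differs; also loop structure differs; also local variable names differ; also constant usage differs; also branching structure differs.
As a probe, take base=2, step=5: eval_a runs extra becomes 0; next total becomes 2; next at pos=3:; next extra becomes 0; next total becomes 2; next final value 5; eval_b runs extra becomes 0; next total becomes 5; next (base < total) evaluates to true; next total becomes 2; next extra becomes 0; next total becomes 2; next final value 5; both end at 5.
Every one of the 72 inputs gives matching results.
verdict: equivalent


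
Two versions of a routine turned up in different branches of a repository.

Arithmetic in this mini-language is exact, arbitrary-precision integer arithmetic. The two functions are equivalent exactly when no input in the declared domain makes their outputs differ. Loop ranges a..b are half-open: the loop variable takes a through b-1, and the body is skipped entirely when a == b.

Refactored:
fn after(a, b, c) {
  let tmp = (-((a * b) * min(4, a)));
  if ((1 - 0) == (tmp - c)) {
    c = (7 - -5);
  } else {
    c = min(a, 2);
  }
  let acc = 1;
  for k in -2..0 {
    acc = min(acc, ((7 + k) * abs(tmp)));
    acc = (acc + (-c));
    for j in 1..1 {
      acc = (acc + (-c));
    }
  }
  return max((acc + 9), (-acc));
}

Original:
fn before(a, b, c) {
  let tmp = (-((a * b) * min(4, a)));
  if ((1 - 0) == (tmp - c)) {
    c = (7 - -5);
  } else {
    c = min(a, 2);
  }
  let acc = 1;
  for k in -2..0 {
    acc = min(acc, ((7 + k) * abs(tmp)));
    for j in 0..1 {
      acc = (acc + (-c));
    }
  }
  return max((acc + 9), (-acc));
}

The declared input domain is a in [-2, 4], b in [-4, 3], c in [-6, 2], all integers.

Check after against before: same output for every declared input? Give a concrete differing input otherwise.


Comparing the listings, the differences include: statement counts differ, and loop structure differs, and arithmetic usage differs.
Spot check at a=-1, b=-3, c=-4 — before: tmp := 3 | ((1 - 0) == (tmp - c)): false | c := -1 | acc := 1 | iter k=-2: | acc := 1 | iter j=0: | acc := 2 | iter k=-1: | acc := 2 | iter j=0: | acc := 3 | result 12. after: tmp := 3 | ((1 - 0) == (tmp - c)): false | c := -1 | acc := 1 | iter k=-2: | acc := 1 | acc := 2 | loop over j: empty range | iter k=-1: | acc := 2 | acc := 3 | loop over j: empty range | result 12. Both give 12.
Sweeping the whole domain (504 inputs) finds no disagreement.
verdict: equivalent


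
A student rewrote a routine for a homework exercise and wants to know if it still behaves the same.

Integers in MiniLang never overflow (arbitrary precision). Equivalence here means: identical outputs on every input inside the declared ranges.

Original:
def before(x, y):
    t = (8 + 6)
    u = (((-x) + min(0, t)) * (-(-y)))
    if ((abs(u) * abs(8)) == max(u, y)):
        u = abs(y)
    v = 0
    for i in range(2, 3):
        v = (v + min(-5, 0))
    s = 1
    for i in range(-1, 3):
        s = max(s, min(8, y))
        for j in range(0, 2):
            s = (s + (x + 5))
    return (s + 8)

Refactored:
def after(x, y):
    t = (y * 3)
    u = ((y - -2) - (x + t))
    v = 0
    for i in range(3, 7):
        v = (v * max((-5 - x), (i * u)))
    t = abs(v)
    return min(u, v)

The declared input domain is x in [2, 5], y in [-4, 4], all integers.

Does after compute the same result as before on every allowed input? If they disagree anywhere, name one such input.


Evaluate both at x=2, y=-4.
before: t=14, then u=8, then ((abs(u) * abs(8)) == max(u, y)) is false, then v=0, then (i=2), then v=-5, then s=1, then (i=-1), then s=1, then (j=0), then s=8, then (j=1), then s=15, then (i=0), then s=15, then (j=0), then s=22, then (j=1), then s=29, then (i=1), then s=29, then (j=0), then s=36, then (j=1), then s=43, then (i=2), then s=43, then (j=0), then s=50, then (j=1), then s=57, then returns 65
after: t=-12, then u=8, then v=0, then (i=3), then v=0, then (i=4), then v=0, then (i=5), then v=0, then (i=6), then v=0, then t=0, then returns 0
65 and 0 differ, so these are not the same function on this domain.
verdict: not equivalent; witness: x=2, y=-4


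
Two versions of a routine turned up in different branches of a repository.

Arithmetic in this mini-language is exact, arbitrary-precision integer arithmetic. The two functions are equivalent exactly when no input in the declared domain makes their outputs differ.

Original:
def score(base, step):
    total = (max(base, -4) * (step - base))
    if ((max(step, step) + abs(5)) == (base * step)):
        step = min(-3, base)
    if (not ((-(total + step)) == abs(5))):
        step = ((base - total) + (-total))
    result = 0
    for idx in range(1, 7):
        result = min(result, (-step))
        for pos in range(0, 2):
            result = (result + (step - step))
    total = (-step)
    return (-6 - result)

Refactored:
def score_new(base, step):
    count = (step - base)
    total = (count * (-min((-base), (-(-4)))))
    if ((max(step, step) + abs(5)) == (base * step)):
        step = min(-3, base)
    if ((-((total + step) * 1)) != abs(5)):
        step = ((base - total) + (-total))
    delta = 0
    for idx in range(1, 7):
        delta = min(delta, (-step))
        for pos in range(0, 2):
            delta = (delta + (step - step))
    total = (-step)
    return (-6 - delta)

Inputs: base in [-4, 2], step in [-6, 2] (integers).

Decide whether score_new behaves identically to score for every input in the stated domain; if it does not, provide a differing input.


Side by side, the visible changes include: statement counts differ; also constant usage differs; also boolean connective usage differs; also local variable names differ; also comparison usage differs; also min/max/abs usage differs; also arithmetic usage differs.
Spot check at base=-1, step=-4 — score: total = 3; ((max(step, step) + abs(5)) == (base * step)) -> false; (not ((-(total + step)) == abs(5))) -> true; step = -7; result = 0; [idx=1]; result = 0; [pos=0]; result = 0; [pos=1]; result = 0; [idx=2]; result = 0; [pos=0]; result = 0; [pos=1]; result = 0; [idx=3]; result = 0; [pos=0]; result = 0; [pos=1]; result = 0; [idx=4]; result = 0; [pos=0]; result = 0; [pos=1]; result = 0; [idx=5]; result = 0; [pos=0]; result = 0; [pos=1]; result = 0; [idx=6]; result = 0; [pos=0]; result = 0; [pos=1]; result = 0; total = 7; return -6. score_new: count = -3; total = 3; ((max(step, step) + abs(5)) == (base * step)) -> false; ((-((total + step) * 1)) != abs(5)) -> true; step = -7; delta = 0; [idx=1]; delta = 0; [pos=0]; delta = 0; [pos=1]; delta = 0; [idx=2]; delta = 0; [pos=0]; delta = 0; [pos=1]; delta = 0; [idx=3]; delta = 0; [pos=0]; delta = 0; [pos=1]; delta = 0; [idx=4]; delta = 0; [pos=0]; delta = 0; [pos=1]; delta = 0; [idx=5]; delta = 0; [pos=0]; delta = 0; [pos=1]; delta = 0; [idx=6]; delta = 0; [pos=0]; delta = 0; [pos=1]; delta = 0; total = 7; return -6. Both give -6.
An exhaustive pass over the 63 declared inputs shows identical outputs.
verdict: equivalent


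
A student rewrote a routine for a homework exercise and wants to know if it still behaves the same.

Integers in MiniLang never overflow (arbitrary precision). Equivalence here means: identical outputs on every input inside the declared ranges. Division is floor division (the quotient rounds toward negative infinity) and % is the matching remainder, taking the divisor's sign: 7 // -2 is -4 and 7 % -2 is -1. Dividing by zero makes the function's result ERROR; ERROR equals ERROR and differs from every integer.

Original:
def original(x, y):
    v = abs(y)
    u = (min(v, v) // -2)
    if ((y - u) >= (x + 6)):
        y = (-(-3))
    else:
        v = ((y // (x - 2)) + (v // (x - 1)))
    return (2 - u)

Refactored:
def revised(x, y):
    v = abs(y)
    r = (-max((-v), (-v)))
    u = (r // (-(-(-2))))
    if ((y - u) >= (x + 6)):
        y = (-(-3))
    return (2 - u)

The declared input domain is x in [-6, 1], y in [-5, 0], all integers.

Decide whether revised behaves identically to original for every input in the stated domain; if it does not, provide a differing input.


Take x=1, y=-5.
original: v becomes 5; next u becomes -3; next ((y - u) >= (x + 6)) evaluates to false; next hits division by zero so the output is ERROR
revised: v becomes 5; next r becomes 5; next u becomes -3; next ((y - u) >= (x + 6)) evaluates to false; next final value 5
ERROR vs 5 — the two versions disagree here.
verdict: not equivalent; witness: x=1, y=-5


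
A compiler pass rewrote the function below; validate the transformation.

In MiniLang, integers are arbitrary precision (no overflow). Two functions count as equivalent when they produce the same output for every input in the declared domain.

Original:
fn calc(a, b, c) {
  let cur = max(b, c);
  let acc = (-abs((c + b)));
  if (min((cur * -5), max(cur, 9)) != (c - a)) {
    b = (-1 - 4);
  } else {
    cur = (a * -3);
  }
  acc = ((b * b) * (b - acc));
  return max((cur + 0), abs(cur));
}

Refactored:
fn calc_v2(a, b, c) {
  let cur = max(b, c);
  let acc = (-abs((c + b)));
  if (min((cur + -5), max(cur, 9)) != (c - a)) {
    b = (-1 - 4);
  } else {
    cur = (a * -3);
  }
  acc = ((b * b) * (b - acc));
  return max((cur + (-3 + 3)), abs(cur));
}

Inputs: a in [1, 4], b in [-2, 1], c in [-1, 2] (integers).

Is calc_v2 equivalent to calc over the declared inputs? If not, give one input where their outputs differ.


Consider the input a=3, b=1, c=-1.
calc: cur := 1 | acc := 0 | (min((cur * -5), max(cur, 9)) != (c - a)): true | b := -5 | acc := -125 | result 1
calc_v2: cur := 1 | acc := 0 | (min((cur + -5), max(cur, 9)) != (c - a)): false | cur := -9 | acc := 1 | result 9
1 and 9 differ, so these are not the same function on this domain.
verdict: not equivalent; witness: a=3, b=1, c=-1


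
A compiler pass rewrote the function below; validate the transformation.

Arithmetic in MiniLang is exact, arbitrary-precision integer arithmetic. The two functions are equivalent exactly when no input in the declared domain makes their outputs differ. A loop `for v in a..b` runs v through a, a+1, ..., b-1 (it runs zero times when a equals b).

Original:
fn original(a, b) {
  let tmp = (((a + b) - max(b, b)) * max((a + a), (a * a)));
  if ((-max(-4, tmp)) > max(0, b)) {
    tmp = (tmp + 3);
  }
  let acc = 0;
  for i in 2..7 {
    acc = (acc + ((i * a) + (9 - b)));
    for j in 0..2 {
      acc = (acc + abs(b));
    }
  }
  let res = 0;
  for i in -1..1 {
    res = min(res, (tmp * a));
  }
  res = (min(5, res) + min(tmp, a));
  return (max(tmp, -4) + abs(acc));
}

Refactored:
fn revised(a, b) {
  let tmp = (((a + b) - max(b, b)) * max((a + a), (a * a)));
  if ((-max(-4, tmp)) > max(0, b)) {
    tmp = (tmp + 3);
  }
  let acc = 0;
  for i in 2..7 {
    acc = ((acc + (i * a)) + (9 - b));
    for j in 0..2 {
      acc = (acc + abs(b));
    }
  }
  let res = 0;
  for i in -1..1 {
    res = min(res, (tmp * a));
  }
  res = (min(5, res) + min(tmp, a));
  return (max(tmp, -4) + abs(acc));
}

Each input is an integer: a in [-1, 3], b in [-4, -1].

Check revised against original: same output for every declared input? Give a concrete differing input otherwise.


Differences: same computation, different form — yet all 20 inputs agree.
verdict: equivalent


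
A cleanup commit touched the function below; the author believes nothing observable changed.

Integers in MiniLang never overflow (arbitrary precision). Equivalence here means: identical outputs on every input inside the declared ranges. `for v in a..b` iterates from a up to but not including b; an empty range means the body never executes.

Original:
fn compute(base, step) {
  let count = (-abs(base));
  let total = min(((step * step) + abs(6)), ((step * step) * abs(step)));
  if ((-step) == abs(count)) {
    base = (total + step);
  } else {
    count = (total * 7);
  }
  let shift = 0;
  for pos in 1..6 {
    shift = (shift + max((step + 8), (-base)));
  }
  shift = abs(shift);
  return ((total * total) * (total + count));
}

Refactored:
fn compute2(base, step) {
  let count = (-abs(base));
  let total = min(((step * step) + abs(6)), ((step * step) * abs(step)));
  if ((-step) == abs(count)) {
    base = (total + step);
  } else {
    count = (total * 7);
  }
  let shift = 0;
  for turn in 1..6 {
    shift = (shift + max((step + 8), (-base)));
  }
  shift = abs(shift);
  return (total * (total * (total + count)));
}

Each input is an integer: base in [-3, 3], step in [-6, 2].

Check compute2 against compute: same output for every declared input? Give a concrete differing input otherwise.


The two are interchangeable: local variable names differ, and every declared input agrees.
As a probe, take base=1, step=2: compute runs count becomes -1; next total becomes 8; next ((-step) == abs(count)) evaluates to false; next count becomes 56; next shift becomes 0; next at pos=1:; next shift becomes 10; next at pos=2:; next shift becomes 20; next at pos=3:; next shift becomes 30; next at pos=4:; next shift becomes 40; next at pos=5:; next shift becomes 50; next shift becomes 50; next final value 4096; compute2 runs count becomes -1; next total becomes 8; next ((-step) == abs(count)) evaluates to false; next count becomes 56; next shift becomes 0; next at turn=1:; next shift becomes 10; next at turn=2:; next shift becomes 20; next at turn=3:; next shift becomes 30; next at turn=4:; next shift becomes 40; next at turn=5:; next shift becomes 50; next shift becomes 50; next final value 4096; both end at 4096.
Sweeping the whole domain (63 inputs) finds no disagreement.
verdict: equivalent


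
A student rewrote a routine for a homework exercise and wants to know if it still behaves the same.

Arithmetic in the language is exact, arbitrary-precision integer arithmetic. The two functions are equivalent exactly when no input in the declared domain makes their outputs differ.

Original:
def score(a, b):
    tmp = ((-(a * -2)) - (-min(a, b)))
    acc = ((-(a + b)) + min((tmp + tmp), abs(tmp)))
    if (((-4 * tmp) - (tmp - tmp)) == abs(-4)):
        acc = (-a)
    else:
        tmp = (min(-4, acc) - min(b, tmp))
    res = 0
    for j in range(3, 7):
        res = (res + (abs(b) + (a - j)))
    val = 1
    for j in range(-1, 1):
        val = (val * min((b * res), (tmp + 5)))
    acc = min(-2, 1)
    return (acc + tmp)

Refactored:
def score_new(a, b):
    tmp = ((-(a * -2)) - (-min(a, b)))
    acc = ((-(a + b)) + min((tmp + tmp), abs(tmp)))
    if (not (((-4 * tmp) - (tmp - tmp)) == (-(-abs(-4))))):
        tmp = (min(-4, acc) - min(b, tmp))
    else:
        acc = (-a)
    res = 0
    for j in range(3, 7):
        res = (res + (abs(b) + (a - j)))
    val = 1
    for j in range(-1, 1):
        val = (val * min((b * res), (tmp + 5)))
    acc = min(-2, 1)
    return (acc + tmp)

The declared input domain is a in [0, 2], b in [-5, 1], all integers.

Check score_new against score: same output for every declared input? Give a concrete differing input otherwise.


Behavior is preserved: although boolean connective usage differs, the outputs never diverge.
One worked example (a=2, b=0) — score: tmp = 4; acc = 2; (((-4 * tmp) - (tmp - tmp)) == abs(-4)) -> false; tmp = -4; res = 0; [j=3]; res = -1; [j=4]; res = -3; [j=5]; res = -6; [j=6]; res = -10; val = 1; [j=-1]; val = 0; [j=0]; val = 0; acc = -2; return -6; score_new: tmp = 4; acc = 2; (not (((-4 * tmp) - (tmp - tmp)) == (-(-abs(-4))))) -> true; tmp = -4; res = 0; [j=3]; res = -1; [j=4]; res = -3; [j=5]; res = -6; [j=6]; res = -10; val = 1; [j=-1]; val = 0; [j=0]; val = 0; acc = -2; return -6; agreement on -6.
Checked all 21 inputs in the declared domain: the outputs agree on every one.
verdict: equivalent


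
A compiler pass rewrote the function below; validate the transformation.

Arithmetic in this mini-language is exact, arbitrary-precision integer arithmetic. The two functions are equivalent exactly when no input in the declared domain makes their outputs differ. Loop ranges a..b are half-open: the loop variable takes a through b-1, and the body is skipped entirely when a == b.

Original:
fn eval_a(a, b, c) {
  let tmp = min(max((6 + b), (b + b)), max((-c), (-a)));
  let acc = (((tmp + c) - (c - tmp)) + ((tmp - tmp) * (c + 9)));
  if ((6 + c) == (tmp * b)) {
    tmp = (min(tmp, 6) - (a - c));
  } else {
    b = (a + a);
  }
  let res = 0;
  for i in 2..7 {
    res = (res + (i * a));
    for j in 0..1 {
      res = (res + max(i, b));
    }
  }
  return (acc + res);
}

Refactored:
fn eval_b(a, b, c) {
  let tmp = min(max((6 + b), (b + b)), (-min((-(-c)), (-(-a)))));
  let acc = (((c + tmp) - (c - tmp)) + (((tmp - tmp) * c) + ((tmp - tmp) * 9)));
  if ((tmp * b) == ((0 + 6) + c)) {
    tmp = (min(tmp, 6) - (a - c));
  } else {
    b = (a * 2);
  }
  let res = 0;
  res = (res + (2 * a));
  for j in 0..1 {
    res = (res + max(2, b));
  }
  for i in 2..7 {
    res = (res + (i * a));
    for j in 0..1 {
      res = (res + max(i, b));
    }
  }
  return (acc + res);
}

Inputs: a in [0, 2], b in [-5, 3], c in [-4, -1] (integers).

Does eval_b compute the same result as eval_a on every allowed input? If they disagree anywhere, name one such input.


Run the pair on a=0, b=-5, c=-4.
eval_a: tmp becomes 1; next acc becomes 2; next ((6 + c) == (tmp * b)) evaluates to false; next b becomes 0; next res becomes 0; next at i=2:; next res becomes 0; next at j=0:; next res becomes 2; next at i=3:; next res becomes 2; next at j=0:; next res becomes 5; next at i=4:; next res becomes 5; next at j=0:; next res becomes 9; next at i=5:; next res becomes 9; next at j=0:; next res becomes 14; next at i=6:; next res becomes 14; next at j=0:; next res becomes 20; next final value 22
eval_b: tmp becomes 1; next acc becomes 2; next ((tmp * b) == ((0 + 6) + c)) evaluates to false; next b becomes 0; next res becomes 0; next res becomes 0; next at j=0:; next res becomes 2; next at i=2:; next res becomes 2; next at j=0:; next res becomes 4; next at i=3:; next res becomes 4; next at j=0:; next res becomes 7; next at i=4:; next res becomes 7; next at j=0:; next res becomes 11; next at i=5:; next res becomes 11; next at j=0:; next res becomes 16; next at i=6:; next res becomes 16; next at j=0:; next res becomes 22; next final value 24
22 vs 24 — the two versions disagree here.
verdict: not equivalent; witness: a=0, b=-5, c=-4


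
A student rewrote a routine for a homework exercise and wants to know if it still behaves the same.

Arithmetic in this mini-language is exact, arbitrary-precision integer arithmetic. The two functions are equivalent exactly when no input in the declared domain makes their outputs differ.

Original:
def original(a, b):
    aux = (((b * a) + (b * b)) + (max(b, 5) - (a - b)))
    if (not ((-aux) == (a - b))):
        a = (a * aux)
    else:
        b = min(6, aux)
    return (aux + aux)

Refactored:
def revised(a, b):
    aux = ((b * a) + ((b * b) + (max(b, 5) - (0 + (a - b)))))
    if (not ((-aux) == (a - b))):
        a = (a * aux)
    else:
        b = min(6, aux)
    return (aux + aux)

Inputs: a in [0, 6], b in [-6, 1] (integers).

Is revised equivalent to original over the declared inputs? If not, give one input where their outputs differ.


The two versions differ — the changes include arithmetic usage differs, plus constant usage differs.
Tracing a=1, b=-2: original: aux := 4 | (not ((-aux) == (a - b))): true | a := 4 | result 8 | revised: aux := 4 | (not ((-aux) == (a - b))): true | a := 4 | result 8 — matching result 8.
An exhaustive pass over the 56 declared inputs shows identical outputs.
verdict: equivalent


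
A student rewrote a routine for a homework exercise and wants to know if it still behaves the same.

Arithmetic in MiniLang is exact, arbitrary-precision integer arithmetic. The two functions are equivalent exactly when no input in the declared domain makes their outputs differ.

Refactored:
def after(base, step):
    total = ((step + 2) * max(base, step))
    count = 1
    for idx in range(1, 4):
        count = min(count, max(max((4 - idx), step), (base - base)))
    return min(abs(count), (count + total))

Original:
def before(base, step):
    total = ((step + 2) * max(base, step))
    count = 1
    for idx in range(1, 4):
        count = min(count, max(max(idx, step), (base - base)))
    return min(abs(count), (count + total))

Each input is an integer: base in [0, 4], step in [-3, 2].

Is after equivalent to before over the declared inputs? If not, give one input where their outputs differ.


Comparing the listings, the differences include: constant usage differs; also arithmetic usage differs.
Tracing base=2, step=-3: before: total=-2, then count=1, then (idx=1), then count=1, then (idx=2), then count=1, then (idx=3), then count=1, then returns -1 | after: total=-2, then count=1, then (idx=1), then count=1, then (idx=2), then count=1, then (idx=3), then count=1, then returns -1 — matching result -1.
Checked all 30 inputs in the declared domain: the outputs agree on every one.
verdict: equivalent


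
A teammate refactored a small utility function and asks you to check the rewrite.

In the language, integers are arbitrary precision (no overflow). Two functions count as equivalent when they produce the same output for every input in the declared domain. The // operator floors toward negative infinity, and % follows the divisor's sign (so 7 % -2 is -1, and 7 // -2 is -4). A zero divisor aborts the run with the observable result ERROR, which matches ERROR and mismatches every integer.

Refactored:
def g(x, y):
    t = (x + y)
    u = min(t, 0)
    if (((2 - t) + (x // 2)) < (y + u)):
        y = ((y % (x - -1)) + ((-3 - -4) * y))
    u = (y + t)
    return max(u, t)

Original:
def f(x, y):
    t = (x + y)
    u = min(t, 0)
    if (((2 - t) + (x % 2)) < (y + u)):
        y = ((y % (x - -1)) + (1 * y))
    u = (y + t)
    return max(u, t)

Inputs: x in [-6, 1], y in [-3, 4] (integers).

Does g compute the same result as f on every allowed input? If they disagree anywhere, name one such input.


Evaluate both at x=-6, y=4.
f: t := -2 | u := -2 | (((2 - t) + (x % 2)) < (y + u)): false | u := 2 | result 2
g: t := -2 | u := -2 | (((2 - t) + (x // 2)) < (y + u)): true | y := 3 | u := 1 | result 1
2 vs 1 — the two versions disagree here.
verdict: not equivalent; witness: x=-6, y=4


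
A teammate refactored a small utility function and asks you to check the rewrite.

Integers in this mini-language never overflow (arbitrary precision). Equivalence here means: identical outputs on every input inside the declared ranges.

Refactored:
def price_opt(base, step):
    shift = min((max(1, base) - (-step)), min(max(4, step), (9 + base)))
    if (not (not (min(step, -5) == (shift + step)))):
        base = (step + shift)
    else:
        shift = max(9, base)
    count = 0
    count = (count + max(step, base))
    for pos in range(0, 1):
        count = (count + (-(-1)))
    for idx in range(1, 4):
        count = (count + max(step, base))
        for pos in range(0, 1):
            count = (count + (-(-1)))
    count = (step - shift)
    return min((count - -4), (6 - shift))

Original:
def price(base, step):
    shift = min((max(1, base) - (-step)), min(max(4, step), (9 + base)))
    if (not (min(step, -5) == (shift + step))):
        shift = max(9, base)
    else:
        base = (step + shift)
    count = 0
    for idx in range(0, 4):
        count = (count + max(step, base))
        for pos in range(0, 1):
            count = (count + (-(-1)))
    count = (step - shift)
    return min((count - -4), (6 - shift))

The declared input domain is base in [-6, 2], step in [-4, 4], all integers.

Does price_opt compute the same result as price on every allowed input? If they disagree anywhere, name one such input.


Comparing the listings, the differences include: constant usage differs; and min/max/abs usage differs; and loop structure differs; and boolean connective usage differs; and statement counts differ; and arithmetic usage differs.
Spot check at base=1, step=-4 — price: shift=-3, then (not (min(step, -5) == (shift + step))) is true, then shift=9, then count=0, then (idx=0), then count=1, then (pos=0), then count=2, then (idx=1), then count=3, then (pos=0), then count=4, then (idx=2), then count=5, then (pos=0), then count=6, then (idx=3), then count=7, then (pos=0), then count=8, then count=-13, then returns -9. price_opt: shift=-3, then (not (not (min(step, -5) == (shift + step)))) is false, then shift=9, then count=0, then count=1, then (pos=0), then count=2, then (idx=1), then count=3, then (pos=0), then count=4, then (idx=2), then count=5, then (pos=0), then count=6, then (idx=3), then count=7, then (pos=0), then count=8, then count=-13, then returns -9. Both give -9.
Every one of the 81 inputs gives matching results.
verdict: equivalent


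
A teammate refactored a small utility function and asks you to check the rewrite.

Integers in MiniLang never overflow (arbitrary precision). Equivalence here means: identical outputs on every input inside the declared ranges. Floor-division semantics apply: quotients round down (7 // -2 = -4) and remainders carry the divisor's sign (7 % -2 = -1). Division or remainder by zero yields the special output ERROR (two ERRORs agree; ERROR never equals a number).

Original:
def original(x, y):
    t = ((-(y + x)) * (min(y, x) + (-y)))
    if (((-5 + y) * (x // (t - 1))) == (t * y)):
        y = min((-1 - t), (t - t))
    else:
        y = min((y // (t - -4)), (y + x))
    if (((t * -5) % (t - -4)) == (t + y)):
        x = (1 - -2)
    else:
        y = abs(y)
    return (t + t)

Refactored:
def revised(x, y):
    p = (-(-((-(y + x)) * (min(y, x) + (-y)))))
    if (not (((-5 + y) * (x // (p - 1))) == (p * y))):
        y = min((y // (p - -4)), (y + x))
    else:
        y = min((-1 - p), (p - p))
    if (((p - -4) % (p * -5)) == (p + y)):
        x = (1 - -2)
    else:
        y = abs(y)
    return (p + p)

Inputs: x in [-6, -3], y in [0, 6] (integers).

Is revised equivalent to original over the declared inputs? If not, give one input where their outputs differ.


These are not equivalent — on x=-6, y=6 the outputs split (0 vs ERROR).
original: t := 0 | (((-5 + y) * (x // (t - 1))) == (t * y)): false | y := 0 | (((t * -5) % (t - -4)) == (t + y)): true | x := 3 | result 0
revised: p := 0 | (not (((-5 + y) * (x // (p - 1))) == (p * y))): true | y := 0 | divide-by-zero, output ERROR
verdict: not equivalent; witness: x=-6, y=6


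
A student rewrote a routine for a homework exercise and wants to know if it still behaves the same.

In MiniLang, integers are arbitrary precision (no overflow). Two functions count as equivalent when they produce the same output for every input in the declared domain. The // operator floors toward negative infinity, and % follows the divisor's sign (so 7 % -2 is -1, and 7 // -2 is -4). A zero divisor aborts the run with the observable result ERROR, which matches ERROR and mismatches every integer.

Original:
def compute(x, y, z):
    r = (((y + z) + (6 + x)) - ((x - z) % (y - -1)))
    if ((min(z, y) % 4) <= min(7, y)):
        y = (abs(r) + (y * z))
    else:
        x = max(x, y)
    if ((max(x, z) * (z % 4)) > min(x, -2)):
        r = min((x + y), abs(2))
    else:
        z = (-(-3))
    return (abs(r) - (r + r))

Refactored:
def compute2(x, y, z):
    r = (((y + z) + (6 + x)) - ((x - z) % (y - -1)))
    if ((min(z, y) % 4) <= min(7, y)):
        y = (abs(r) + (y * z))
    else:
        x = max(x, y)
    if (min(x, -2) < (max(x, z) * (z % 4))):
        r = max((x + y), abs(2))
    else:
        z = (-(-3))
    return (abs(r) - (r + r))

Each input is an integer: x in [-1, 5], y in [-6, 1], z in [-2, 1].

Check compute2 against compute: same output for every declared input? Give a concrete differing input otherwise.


Not equivalent: x=-1, y=-6, z=0 separates them (21 vs -2).
compute: r becomes 0; next ((min(z, y) % 4) <= min(7, y)) evaluates to false; next x becomes -1; next ((max(x, z) * (z % 4)) > min(x, -2)) evaluates to true; next r becomes -7; next final value 21
compute2: r becomes 0; next ((min(z, y) % 4) <= min(7, y)) evaluates to false; next x becomes -1; next (min(x, -2) < (max(x, z) * (z % 4))) evaluates to true; next r becomes 2; next final value -2
verdict: not equivalent; witness: x=-1, y=-6, z=0


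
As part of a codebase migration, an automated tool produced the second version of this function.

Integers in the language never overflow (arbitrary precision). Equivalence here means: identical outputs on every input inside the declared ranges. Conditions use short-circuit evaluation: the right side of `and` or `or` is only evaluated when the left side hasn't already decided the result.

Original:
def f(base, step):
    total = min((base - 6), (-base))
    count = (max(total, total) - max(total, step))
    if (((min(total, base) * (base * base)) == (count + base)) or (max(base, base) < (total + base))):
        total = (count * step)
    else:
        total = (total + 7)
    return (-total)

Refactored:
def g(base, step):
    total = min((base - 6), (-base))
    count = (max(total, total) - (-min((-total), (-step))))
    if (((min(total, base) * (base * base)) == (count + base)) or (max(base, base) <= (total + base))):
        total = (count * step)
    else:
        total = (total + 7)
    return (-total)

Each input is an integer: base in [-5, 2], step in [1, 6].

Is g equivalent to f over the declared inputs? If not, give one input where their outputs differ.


Equivalent. The suspicious edit (`(max(base, base) < (total + base))` became `(max(base, base) <= (total + base))`) never changes the result for any input inside the declared domain.
Sweeping the whole domain (48 inputs) finds no disagreement.
Tracing base=0, step=2: f: total = -6; count = -8; (((min(total, base) * (base * base)) == (count + base)) or (max(base, base) < (total + base))) -> false; total = 1; return -1 | g: total = -6; count = -8; (((min(total, base) * (base * base)) == (count + base)) or (max(base, base) <= (total + base))) -> false; total = 1; return -1 — matching result -1.
verdict: equivalent


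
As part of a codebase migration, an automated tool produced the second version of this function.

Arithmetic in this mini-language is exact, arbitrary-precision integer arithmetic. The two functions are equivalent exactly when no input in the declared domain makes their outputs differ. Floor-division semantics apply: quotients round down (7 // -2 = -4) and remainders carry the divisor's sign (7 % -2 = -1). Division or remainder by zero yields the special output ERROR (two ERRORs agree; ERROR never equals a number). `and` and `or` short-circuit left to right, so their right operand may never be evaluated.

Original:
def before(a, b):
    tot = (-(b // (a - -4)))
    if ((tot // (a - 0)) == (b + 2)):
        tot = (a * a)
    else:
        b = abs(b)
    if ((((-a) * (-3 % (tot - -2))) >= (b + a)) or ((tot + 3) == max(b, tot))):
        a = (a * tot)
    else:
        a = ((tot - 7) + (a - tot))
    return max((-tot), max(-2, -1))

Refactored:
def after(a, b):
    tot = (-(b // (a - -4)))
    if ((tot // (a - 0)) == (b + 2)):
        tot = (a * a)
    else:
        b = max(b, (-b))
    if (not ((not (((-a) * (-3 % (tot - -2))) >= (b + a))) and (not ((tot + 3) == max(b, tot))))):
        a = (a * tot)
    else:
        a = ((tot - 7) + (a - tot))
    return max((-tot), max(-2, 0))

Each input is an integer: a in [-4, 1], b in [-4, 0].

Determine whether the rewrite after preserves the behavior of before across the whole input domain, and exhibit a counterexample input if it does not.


On input a=-3, b=-4, before returns -1 while after returns 0.
verdict: not equivalent; witness: a=-3, b=-4


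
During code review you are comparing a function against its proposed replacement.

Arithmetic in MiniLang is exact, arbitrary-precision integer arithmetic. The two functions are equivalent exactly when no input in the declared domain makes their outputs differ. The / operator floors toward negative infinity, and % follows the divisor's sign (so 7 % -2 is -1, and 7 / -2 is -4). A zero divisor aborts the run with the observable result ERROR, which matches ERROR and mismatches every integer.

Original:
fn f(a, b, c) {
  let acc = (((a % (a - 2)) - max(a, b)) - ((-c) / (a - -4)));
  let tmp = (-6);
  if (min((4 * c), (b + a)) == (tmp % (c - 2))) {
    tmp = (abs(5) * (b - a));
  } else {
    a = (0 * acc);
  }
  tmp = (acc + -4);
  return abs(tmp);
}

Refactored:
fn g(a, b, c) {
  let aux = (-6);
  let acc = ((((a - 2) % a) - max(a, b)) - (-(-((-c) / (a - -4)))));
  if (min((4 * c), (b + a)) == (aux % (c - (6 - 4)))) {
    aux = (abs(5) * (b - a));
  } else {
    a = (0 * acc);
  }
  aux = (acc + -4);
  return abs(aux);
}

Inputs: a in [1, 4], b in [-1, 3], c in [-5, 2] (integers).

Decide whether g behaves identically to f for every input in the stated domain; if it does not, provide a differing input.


Not equivalent: a=2, b=-1, c=-5 separates them (ERROR vs 6).
f: a zero divisor aborts: ERROR
g: aux=-6, then acc=-2, then (min((4 * c), (b + a)) == (aux % (c - (6 - 4)))) is false, then a=0, then aux=-6, then returns 6
verdict: not equivalent; witness: a=2, b=-1, c=-5


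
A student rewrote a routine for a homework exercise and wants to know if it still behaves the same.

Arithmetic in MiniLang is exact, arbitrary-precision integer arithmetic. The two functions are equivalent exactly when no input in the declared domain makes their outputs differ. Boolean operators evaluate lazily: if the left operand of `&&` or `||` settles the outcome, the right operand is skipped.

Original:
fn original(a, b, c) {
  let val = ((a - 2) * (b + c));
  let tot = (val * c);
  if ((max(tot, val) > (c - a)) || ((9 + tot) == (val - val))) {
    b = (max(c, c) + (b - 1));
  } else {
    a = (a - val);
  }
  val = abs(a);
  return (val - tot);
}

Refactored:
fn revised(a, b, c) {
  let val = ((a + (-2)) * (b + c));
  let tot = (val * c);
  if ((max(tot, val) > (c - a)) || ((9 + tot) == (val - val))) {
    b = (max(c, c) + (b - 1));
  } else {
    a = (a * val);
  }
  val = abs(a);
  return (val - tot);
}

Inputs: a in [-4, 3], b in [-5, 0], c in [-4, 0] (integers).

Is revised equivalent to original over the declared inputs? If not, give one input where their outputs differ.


Not equivalent: a=-4, b=0, c=0 separates them (4 vs 0).
original: val = 0; tot = 0; ((max(tot, val) > (c - a)) || ((9 + tot) == (val - val))) -> false; a = -4; val = 4; return 4
revised: val = 0; tot = 0; ((max(tot, val) > (c - a)) || ((9 + tot) == (val - val))) -> false; a = 0; val = 0; return 0
verdict: not equivalent; witness: a=-4, b=0, c=0


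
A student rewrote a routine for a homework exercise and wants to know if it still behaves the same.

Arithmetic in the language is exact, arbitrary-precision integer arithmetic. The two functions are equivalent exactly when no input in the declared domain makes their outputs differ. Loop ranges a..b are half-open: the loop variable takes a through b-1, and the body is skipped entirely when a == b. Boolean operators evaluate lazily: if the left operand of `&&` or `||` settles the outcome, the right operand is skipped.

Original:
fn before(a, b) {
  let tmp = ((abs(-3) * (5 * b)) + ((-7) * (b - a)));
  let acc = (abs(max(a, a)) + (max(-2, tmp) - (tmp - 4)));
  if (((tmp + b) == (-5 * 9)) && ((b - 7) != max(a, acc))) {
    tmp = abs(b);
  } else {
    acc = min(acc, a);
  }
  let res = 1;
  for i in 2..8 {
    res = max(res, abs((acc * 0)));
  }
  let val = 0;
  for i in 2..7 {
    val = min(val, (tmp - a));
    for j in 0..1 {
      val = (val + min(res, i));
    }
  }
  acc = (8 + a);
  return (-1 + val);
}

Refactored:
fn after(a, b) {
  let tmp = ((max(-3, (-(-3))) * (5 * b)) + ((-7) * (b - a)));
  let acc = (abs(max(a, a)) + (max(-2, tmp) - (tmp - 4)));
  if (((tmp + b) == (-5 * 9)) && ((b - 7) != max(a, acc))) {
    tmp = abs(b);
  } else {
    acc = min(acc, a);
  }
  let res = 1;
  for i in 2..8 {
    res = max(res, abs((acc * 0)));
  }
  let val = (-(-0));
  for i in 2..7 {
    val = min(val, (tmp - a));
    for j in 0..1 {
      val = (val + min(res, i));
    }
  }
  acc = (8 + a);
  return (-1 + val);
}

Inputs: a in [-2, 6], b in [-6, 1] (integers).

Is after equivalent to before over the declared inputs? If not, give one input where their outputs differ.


Differences: min/max/abs usage differs, constant usage differs — yet all 72 inputs agree.
verdict: equivalent
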